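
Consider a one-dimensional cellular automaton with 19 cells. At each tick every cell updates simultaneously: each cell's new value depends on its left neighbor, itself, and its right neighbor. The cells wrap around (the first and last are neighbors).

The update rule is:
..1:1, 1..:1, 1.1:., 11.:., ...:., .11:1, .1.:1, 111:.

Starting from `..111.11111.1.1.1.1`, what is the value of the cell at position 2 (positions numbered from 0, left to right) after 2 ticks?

tick 1: 111...1.....1.1.1.1
tick 2: ...1.111...11.1.1.1
position 2 holds .

.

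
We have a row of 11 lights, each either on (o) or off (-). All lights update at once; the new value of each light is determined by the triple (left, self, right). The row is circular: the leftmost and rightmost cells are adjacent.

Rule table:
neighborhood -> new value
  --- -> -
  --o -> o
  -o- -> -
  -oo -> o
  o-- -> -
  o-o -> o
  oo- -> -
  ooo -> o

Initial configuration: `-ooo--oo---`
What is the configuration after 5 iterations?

ooo--oo----
oo--oo----o
o--oo----oo
--oo----ooo
-oo----ooo-

-oo----ooo-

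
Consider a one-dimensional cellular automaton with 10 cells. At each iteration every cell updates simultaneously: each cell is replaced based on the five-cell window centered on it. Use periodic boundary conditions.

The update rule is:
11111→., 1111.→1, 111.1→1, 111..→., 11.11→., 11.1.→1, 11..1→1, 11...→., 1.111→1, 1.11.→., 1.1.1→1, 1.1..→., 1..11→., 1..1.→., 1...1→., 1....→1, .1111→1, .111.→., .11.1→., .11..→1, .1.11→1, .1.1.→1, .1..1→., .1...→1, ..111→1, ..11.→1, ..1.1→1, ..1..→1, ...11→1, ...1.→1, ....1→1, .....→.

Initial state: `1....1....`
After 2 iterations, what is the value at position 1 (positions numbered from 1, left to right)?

iteration 1: 1111111111
iteration 2: ..........
position 1 holds .

.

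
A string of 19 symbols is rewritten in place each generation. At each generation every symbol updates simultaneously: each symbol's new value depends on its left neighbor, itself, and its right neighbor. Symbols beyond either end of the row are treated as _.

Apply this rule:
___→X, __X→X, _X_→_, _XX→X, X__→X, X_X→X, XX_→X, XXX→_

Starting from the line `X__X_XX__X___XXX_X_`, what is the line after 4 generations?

_XXXX___XXX__XXXXXX

_XX_XXXXX_XXXX_XX_X
XXXXX___XXX__XXXXX_
X___XXXXX_XXXX___XX
_XXXX___XXX__XXXXXX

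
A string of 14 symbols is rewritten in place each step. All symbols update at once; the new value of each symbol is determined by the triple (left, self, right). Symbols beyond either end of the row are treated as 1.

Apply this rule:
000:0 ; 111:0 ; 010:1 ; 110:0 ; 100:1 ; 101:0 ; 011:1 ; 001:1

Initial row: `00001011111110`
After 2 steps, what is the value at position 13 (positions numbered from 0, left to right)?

10011010000000
01110011000001
position 13 holds 1

1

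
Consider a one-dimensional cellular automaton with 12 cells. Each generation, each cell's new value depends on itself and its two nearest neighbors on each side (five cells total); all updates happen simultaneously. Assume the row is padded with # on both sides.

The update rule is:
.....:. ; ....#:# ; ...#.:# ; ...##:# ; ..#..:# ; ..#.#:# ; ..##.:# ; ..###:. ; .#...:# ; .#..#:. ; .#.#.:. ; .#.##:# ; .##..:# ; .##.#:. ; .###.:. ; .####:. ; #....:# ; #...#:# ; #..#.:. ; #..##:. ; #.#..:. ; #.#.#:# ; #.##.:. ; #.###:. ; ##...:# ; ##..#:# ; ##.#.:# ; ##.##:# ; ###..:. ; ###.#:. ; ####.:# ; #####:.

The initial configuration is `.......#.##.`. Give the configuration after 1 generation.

##...####..#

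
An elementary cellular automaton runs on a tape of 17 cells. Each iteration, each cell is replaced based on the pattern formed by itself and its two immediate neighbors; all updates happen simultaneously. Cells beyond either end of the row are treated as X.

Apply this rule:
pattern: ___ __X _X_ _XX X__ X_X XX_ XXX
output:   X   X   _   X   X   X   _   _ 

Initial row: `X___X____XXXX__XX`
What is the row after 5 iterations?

___XXX_XXXXX___XX

iteration 1: _XXX_XXXXX___XXX_
iteration 2: XX__XX____XXXX__X
iteration 3: __XXX_XXXXX___XXX
iteration 4: XXX__XX____XXXX__
iteration 5: ___XXX_XXXXX___XX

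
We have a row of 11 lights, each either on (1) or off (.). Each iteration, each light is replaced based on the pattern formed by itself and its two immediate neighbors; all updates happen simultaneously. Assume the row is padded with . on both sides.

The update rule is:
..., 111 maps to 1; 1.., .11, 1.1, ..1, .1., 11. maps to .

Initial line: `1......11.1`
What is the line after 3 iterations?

..1111.....
1..11..1111
........11.

........11.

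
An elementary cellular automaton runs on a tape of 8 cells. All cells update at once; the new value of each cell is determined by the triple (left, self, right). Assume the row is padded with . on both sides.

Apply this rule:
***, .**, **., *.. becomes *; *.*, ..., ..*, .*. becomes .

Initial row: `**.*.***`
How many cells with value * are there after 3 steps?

7

**...***
***..***
****.***
count of *: 7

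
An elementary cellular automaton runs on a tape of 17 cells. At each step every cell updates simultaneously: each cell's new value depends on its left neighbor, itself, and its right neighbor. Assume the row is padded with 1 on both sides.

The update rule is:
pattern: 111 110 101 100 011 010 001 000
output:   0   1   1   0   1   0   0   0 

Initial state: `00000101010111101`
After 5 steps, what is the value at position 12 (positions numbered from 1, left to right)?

00000010101100111
00000001011100100
00000000110100000
00000000111000000
00000000101000000
position 12 holds 0

0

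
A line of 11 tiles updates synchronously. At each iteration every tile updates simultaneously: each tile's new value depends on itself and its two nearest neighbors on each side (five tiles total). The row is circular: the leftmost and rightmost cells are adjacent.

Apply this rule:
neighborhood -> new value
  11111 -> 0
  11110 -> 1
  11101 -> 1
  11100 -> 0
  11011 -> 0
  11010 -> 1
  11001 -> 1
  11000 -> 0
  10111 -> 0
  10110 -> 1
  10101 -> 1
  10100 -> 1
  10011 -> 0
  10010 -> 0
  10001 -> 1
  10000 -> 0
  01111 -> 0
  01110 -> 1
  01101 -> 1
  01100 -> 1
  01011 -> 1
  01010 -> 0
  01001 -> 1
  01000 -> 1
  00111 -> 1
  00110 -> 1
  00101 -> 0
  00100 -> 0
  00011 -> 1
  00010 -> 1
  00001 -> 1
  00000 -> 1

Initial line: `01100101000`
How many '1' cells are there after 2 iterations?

11110001101
00100111100
count of 1: 5

5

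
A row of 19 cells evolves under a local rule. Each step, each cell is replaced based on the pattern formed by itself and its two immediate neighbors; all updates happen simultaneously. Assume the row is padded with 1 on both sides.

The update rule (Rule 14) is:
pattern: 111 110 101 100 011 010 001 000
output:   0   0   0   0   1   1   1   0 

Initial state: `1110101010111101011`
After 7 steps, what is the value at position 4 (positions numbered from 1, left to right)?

0000101010100001010
0001101010100011010
0011001010100110010
0110011010101100110
0100110010101001100
0101100110101011001
0101001100101010011
position 4 holds 1

1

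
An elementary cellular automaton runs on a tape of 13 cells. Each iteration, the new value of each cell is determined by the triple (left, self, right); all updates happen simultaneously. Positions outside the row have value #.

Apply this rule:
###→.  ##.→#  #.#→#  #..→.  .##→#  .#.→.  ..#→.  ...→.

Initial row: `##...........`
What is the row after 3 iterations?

.#...........
#............
#............

#............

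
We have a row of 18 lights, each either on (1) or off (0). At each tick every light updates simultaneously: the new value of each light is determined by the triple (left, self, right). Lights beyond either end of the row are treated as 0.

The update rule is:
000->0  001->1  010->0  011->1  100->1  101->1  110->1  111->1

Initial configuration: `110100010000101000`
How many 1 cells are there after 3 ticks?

111010101001010100
111101010110101010
111110101111010101
count of 1: 13

13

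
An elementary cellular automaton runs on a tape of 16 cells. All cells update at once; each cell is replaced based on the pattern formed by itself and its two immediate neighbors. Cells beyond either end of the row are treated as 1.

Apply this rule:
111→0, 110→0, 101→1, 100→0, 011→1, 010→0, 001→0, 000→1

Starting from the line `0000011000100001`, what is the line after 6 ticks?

0001000010010110

0111010010001101
1100100000101011
0000001110010110
0111101000001101
1100010011101011
0001000010010110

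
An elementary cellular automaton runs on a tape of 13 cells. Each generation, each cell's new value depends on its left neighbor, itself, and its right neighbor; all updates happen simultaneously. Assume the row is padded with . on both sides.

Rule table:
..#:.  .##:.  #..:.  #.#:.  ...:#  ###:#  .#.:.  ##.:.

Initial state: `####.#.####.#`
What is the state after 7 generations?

.##.....##...
....###....##
###..#..##...
.#.........##
...#######...
##..#####..##
.....###.....

.....###.....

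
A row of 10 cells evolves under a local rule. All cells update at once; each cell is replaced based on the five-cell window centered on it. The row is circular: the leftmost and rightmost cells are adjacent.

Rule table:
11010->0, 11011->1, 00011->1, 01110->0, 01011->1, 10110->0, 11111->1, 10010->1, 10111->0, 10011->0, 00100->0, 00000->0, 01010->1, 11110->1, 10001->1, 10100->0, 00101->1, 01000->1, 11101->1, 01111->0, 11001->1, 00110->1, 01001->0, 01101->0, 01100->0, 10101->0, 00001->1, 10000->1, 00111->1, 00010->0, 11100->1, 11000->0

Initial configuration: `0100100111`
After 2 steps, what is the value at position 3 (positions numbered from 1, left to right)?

0001000101
1100110110
position 3 holds 0

0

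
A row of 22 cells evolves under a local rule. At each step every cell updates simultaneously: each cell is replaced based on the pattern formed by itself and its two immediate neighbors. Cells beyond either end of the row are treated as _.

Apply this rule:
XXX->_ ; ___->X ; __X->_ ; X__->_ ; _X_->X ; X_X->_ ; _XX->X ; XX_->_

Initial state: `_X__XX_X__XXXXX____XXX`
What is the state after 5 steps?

_X__X__X__X_____XX_X__
_X__X__X__X_XXX_X__X_X
_X__X__X__X_X___X__X_X
_X__X__X__X_X_X_X__X_X
_X__X__X__X_X_X_X__X_X

_X__X__X__X_X_X_X__X_X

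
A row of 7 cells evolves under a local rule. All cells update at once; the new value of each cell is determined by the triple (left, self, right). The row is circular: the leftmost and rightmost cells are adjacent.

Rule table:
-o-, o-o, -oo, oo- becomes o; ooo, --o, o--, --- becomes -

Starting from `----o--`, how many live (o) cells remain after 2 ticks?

----o--  (fixed point — unchanged through tick 2)
count of o: 1

1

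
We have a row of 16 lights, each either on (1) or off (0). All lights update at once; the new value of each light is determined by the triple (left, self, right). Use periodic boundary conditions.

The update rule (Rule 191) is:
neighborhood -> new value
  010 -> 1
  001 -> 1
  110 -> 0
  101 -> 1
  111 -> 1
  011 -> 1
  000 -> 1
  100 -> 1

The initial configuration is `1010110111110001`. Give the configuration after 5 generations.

1011111011110111

0111101111101111
1111011111011110
1110111110111101
1101111101111011
1011111011110111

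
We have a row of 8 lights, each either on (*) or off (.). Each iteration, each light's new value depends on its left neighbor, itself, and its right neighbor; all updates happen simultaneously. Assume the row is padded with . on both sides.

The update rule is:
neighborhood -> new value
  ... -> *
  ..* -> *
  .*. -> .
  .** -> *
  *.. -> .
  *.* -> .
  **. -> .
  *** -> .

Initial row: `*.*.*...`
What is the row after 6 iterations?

......**
*******.
*.......
..******
***.....
*...****

*...****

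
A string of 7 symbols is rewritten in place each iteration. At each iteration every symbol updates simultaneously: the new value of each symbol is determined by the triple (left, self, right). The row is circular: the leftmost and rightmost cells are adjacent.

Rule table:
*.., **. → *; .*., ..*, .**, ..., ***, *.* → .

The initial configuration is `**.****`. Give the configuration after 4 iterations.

....*..

.*.....
..*....
...*...
....*..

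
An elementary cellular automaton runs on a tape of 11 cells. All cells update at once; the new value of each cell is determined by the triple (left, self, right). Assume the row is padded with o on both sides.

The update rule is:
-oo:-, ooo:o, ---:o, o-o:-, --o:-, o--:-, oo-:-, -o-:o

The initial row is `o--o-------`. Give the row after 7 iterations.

iteration 1: ---o-ooooo-
iteration 2: -o-o--ooo--
iteration 3: -o-o---o---
iteration 4: -o-o-o-o-o-
iteration 5: -o-o-o-o-o-  (fixed point — unchanged through iteration 7)

-o-o-o-o-o-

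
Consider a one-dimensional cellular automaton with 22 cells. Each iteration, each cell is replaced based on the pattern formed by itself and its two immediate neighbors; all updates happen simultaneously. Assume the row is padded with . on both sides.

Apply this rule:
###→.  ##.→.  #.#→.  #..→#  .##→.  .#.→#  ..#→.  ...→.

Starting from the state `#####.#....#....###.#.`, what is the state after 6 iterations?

............#....#....

......##...##.......##
........#....#........
........##...##.......
..........#....#......
..........##...##.....
............#....#....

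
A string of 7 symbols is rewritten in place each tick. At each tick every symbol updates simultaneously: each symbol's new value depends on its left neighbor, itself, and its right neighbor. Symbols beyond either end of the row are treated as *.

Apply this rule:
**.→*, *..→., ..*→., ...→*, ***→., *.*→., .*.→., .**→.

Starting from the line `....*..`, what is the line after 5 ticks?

...*.*.

.**....
..*.**.
.....*.
.***...
...*.*.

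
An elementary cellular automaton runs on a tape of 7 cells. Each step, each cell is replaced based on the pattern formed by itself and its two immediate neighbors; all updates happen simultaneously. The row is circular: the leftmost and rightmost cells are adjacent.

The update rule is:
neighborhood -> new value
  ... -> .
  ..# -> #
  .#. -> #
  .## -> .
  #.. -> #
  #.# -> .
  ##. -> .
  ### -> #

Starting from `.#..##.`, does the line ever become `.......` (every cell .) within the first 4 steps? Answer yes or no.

####..#
###.##.
.#.....
###....
step 4 is ###...., still not uniform .

no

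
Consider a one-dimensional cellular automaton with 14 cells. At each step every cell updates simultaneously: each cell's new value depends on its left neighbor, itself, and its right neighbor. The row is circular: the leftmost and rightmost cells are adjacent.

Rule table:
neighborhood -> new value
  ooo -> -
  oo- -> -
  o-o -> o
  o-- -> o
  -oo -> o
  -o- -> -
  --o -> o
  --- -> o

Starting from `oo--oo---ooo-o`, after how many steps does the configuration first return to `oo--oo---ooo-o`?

28

step 1: --ooo-oooo--oo
step 2: ooo--oo---ooo-
step 3: o--ooo-oooo--o
step 4: -ooo--oo---ooo
step 5: oo--ooo-oooo--
step 6: o-ooo--oo---oo
step 7: -oo--ooo-oooo-
step 8: oo-ooo--oo---o
step 9: --oo--ooo-oooo
step 10: ooo-ooo--oo---
step 11: o--oo--ooo-ooo
step 12: -ooo-ooo--oo--
step 13: oo--oo--ooo-oo
step 14: --ooo-ooo--oo-
step 15: ooo--oo--ooo-o
step 16: ---ooo-ooo--oo
step 17: oooo--oo--ooo-
step 18: o---ooo-ooo--o
step 19: -oooo--oo--ooo
step 20: oo---ooo-ooo--
step 21: o-oooo--oo--oo
step 22: -oo---ooo-ooo-
step 23: oo-oooo--oo--o
step 24: --oo---ooo-ooo
step 25: ooo-oooo--oo--
step 26: o--oo---ooo-oo
step 27: -ooo-oooo--oo-
step 28: oo--oo---ooo-o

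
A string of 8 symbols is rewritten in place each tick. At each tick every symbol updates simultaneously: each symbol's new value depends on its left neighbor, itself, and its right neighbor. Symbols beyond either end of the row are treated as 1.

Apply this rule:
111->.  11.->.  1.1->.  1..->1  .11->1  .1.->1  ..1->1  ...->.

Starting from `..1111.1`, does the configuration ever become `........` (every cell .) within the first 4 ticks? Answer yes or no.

111....1
...1..11
1.11111.
..1.....
tick 4 is ..1....., still not uniform .

no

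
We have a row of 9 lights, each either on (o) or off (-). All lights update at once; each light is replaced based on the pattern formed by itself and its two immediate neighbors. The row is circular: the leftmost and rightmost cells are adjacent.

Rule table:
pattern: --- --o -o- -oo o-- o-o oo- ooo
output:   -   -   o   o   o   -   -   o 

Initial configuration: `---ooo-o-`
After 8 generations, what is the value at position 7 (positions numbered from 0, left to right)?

---oo--oo
o--o-o-o-
oo-o-o-o-
o--o-o-o-  (repeats generation 2; period 2)
generation 8: o--o-o-o-
position 7 holds o

o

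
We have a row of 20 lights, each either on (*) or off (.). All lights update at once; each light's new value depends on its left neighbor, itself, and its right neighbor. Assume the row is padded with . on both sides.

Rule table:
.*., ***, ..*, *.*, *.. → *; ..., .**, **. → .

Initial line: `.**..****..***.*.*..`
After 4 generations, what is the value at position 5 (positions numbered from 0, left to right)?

*..**.**.**.*.*****.
***..*..*..***.***.*
.*.********.*.*.*.**
***.******.*******..
position 5 holds *

*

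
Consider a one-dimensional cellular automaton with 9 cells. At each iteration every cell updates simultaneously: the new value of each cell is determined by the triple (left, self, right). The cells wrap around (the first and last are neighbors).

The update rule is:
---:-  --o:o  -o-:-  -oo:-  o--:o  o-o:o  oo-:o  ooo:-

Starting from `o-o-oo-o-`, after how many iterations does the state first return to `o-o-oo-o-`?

9

-o-o-oo-o
o-o-o-oo-
-o-o-o-oo
o-o-o-o-o
oo-o-o-o-
-oo-o-o-o
o-oo-o-o-
-o-oo-o-o
o-o-oo-o-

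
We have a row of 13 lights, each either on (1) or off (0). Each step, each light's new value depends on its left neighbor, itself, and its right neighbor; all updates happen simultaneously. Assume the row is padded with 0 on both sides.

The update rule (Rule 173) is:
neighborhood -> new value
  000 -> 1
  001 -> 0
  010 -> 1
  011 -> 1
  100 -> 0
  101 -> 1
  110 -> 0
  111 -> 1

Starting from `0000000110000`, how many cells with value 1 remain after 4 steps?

1111110100111
1111101100110
1111011000100
1110110010101
count of 1: 8

8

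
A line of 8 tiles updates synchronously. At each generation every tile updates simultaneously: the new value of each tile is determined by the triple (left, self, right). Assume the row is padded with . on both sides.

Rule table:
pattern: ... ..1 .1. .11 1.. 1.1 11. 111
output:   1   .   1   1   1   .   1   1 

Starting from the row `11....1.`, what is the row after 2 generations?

11111.11
11111.11

11111.11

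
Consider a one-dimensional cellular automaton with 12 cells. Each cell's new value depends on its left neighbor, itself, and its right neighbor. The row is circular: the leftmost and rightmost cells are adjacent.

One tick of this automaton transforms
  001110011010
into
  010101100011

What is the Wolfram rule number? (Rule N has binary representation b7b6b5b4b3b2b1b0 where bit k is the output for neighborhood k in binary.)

150

position 3: 111 → 1  (bit 7 = 1)
position 4: 110 → 0  (bit 6 = 0)
position 9: 101 → 0  (bit 5 = 0)
position 5: 100 → 1  (bit 4 = 1)
position 2: 011 → 0  (bit 3 = 0)
position 10: 010 → 1  (bit 2 = 1)
position 1: 001 → 1  (bit 1 = 1)
position 0: 000 → 0  (bit 0 = 0)
bits b7..b0 = 10010110 = 150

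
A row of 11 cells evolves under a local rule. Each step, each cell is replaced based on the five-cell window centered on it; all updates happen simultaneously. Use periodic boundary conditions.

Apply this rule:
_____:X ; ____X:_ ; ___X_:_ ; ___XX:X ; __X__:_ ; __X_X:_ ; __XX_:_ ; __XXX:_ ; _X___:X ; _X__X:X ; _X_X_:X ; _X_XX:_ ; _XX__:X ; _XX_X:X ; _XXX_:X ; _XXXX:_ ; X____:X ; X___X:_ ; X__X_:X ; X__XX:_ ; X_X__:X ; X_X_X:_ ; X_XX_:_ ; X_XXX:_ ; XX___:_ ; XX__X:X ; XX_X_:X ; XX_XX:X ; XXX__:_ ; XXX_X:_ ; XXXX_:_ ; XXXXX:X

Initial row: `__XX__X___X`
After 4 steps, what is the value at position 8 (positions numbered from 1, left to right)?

_

X__XXX_X___
_X__X_XXX__
__XX___X___
_X_X____XXX
position 8 holds _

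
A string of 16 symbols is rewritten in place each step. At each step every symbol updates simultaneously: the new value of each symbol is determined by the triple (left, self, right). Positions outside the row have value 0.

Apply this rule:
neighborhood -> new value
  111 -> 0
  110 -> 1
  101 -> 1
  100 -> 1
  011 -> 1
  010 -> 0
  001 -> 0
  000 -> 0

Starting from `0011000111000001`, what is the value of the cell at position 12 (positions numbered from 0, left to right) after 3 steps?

1

step 1: 0011100101100000
step 2: 0010110011110000
step 3: 0001111010011000
position 12 holds 1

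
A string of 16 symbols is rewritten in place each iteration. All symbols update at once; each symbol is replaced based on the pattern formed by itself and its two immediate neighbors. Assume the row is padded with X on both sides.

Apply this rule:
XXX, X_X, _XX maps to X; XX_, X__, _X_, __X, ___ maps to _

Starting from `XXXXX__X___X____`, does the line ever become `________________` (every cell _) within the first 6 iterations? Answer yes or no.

XXXX____________
XXX_____________
XX______________
X_______________
________________
all cells are _ at iteration 5

yes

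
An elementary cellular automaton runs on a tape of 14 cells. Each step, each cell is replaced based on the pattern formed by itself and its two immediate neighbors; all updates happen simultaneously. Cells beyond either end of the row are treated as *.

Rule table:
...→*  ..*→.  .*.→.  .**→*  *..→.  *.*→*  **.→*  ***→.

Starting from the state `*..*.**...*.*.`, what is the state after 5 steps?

*...***.*..*.*
*.*.*.**....**
**.*.***.**.*.
.**.**.*****.*
********...***

********...***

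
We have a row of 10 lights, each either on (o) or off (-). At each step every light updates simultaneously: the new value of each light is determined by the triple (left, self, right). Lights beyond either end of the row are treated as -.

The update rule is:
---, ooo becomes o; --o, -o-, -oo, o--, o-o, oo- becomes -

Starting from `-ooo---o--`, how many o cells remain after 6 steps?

--o--o---o
o------o--
--oooo---o
o--oo--o--
---------o
oooooooo--
count of o: 8

8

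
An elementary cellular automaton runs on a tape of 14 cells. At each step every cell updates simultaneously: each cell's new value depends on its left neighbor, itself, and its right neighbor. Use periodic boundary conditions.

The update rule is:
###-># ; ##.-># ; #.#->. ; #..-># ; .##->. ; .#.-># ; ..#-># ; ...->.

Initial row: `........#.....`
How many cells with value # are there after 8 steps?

10

step 1: .......###....
step 2: ......#.###...
step 3: .....##..###..
step 4: ....#.###.###.
step 5: ...##..##..###
step 6: #.#.###.###.##
step 7: #.#..##..##..#
step 8: #.###.###.###.
count of #: 10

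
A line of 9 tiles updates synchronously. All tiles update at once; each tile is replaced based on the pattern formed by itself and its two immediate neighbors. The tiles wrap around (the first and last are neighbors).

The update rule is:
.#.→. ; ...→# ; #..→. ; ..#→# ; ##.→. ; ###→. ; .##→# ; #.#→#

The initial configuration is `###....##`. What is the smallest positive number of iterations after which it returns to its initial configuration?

18

iteration 1: ....####.
iteration 2: #####....
iteration 3: #.....###
iteration 4: ..#####..
iteration 5: ###.....#
iteration 6: ....#####
iteration 7: .####....
iteration 8: ##....###
iteration 9: ...####..
iteration 10: ####....#
iteration 11: .....####
iteration 12: .#####...
iteration 13: ##.....##
iteration 14: ...#####.
iteration 15: ####.....
iteration 16: #....####
iteration 17: ..####...
iteration 18: ###....##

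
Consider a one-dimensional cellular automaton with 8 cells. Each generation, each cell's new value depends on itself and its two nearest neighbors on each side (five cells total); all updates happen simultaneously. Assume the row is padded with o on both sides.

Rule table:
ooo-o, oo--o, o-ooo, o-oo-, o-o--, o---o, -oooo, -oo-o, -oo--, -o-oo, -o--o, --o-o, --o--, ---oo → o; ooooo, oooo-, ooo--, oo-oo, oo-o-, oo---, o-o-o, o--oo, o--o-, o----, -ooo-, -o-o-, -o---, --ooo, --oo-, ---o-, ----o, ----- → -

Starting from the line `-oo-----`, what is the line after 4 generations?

generation 1: -oo----o
generation 2: -oo---o-
generation 3: -oo-o-oo
generation 4: -oo--ooo

-oo--ooo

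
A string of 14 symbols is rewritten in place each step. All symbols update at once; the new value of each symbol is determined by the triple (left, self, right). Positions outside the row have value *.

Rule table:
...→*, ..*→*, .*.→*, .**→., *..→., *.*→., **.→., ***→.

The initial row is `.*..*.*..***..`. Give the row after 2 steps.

.*....*.*.***.

.*.**.*.*....*
.*....*.*.***.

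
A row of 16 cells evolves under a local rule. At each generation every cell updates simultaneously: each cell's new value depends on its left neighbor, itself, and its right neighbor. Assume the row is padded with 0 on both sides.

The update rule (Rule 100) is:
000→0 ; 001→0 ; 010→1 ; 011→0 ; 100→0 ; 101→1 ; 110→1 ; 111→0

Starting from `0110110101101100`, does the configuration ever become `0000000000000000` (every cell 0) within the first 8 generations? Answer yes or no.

0011011110110100
0001100011011100
0000100001100100
0000100000100100
0000100000100100  (fixed point — unchanged through generation 8)
generation 8 is 0000100000100100, still not uniform 0

no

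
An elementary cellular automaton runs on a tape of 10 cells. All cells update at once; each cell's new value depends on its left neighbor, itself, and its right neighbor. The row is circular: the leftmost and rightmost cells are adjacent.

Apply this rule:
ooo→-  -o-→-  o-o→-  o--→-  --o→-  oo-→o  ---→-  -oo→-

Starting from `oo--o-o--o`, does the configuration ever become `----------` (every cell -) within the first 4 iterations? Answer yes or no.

yes

iteration 1: -o--------
iteration 2: ----------
all cells are - at iteration 2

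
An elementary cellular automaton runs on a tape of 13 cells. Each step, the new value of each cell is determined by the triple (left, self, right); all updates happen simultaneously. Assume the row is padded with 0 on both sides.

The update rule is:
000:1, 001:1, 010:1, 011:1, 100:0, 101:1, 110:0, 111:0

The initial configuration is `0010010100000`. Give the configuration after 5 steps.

1000110011100

1110111101111
1001100011000
1011001110011
1110011000110
1000110011100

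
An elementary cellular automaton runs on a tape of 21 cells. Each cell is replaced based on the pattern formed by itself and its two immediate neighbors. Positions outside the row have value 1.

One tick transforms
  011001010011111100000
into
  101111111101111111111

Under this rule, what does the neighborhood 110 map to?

At position 2 the neighborhood is 110; the next row has 1 there.

1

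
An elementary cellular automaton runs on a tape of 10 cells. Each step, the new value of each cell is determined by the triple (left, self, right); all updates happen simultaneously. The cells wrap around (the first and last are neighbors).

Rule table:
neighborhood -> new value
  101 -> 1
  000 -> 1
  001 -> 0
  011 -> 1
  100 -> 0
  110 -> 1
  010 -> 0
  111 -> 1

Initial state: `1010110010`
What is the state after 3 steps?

0101110001
1011110100
0111111000

0111111000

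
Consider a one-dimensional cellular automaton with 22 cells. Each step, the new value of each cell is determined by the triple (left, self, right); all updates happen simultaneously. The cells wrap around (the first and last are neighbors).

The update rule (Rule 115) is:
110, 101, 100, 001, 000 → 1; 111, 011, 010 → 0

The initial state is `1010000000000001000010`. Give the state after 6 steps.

0110000000001100011011

0101111111111110111101
1010000000000011000110
0101111111111101111011
1010000000000110001101
1101111111111011110110
0110000000001100011011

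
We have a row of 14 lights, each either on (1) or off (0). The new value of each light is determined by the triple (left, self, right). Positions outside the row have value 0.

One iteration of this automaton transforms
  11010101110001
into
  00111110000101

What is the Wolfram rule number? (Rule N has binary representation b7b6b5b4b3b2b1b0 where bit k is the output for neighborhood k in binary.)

position 8: 111 → 0  (bit 7 = 0)
position 1: 110 → 0  (bit 6 = 0)
position 2: 101 → 1  (bit 5 = 1)
position 10: 100 → 0  (bit 4 = 0)
position 0: 011 → 0  (bit 3 = 0)
position 3: 010 → 1  (bit 2 = 1)
position 12: 001 → 0  (bit 1 = 0)
position 11: 000 → 1  (bit 0 = 1)
bits b7..b0 = 00100101 = 37

37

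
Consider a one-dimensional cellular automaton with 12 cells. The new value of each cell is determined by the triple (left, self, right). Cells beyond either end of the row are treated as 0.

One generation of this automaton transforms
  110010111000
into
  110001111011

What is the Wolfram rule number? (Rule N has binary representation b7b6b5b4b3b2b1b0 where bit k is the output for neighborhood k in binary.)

233

position 7: 111 → 1  (bit 7 = 1)
position 1: 110 → 1  (bit 6 = 1)
position 5: 101 → 1  (bit 5 = 1)
position 2: 100 → 0  (bit 4 = 0)
position 0: 011 → 1  (bit 3 = 1)
position 4: 010 → 0  (bit 2 = 0)
position 3: 001 → 0  (bit 1 = 0)
position 10: 000 → 1  (bit 0 = 1)
bits b7..b0 = 11101001 = 233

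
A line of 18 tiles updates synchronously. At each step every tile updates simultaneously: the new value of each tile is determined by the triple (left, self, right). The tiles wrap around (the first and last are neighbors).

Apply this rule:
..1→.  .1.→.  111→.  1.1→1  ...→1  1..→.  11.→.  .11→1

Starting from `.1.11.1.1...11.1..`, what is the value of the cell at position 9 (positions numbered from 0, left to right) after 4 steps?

.

step 1: ..11.1.1..1.1.1..1
step 2: ..1.1.1....1.1....
step 3: 1..1.1..11..1..111
step 4: ....1...1......1..
position 9 holds .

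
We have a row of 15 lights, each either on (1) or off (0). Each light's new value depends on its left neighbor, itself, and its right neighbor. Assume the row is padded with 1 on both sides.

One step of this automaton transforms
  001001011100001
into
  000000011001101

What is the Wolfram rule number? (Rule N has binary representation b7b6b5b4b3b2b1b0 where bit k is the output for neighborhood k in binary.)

137

position 8: 111 → 1  (bit 7 = 1)
position 9: 110 → 0  (bit 6 = 0)
position 6: 101 → 0  (bit 5 = 0)
position 0: 100 → 0  (bit 4 = 0)
position 7: 011 → 1  (bit 3 = 1)
position 2: 010 → 0  (bit 2 = 0)
position 1: 001 → 0  (bit 1 = 0)
position 11: 000 → 1  (bit 0 = 1)
bits b7..b0 = 10001001 = 137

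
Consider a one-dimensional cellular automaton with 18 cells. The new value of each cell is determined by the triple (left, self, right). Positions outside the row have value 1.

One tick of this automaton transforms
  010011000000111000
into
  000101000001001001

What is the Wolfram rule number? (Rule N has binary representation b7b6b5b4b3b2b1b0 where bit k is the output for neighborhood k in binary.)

66

position 13: 111 → 0  (bit 7 = 0)
position 5: 110 → 1  (bit 6 = 1)
position 0: 101 → 0  (bit 5 = 0)
position 2: 100 → 0  (bit 4 = 0)
position 4: 011 → 0  (bit 3 = 0)
position 1: 010 → 0  (bit 2 = 0)
position 3: 001 → 1  (bit 1 = 1)
position 7: 000 → 0  (bit 0 = 0)
bits b7..b0 = 01000010 = 66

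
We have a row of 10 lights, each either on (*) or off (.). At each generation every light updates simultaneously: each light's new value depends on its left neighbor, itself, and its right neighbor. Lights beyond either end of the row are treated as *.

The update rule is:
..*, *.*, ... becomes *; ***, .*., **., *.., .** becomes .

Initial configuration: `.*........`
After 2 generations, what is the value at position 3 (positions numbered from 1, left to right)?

*

generation 1: *..*******
generation 2: ..*.......
position 3 holds *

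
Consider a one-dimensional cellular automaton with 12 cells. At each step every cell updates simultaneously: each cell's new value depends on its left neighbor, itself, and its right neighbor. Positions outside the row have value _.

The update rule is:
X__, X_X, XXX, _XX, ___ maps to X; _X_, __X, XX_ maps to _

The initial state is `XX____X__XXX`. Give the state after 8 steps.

X_XXX__X_XX_
_XXX_X__XX_X
_XX_X_X_X_X_
_X_X_X_X_X_X
__X_X_X_X_X_
X__X_X_X_X_X
_X__X_X_X_X_
__X__X_X_X_X

__X__X_X_X_X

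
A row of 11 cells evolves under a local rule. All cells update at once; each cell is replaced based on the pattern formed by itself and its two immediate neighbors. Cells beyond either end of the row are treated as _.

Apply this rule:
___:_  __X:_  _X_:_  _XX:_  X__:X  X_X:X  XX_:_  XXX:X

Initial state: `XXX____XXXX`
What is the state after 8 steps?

________X_X

_X_X____XX_
__X_X_____X
___X_X_____
____X_X____
_____X_X___
______X_X__
_______X_X_
________X_X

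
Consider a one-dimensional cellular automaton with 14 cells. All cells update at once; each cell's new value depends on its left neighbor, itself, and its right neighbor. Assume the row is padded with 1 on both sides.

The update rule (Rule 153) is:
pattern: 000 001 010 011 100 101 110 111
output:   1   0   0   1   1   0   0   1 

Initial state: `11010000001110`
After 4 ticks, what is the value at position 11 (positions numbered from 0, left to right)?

1

10001111101100
01101111001010
01001110100000
00101100011110
position 11 holds 1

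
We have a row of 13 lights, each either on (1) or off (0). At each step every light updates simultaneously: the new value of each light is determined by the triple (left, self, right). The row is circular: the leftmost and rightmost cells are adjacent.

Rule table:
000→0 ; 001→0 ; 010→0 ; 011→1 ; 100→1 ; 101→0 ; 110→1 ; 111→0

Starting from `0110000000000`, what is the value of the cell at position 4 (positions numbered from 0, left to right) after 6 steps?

0

0111000000000
0101100000000
0001110000000
0001011000000
0000011100000
0000010110000
position 4 holds 0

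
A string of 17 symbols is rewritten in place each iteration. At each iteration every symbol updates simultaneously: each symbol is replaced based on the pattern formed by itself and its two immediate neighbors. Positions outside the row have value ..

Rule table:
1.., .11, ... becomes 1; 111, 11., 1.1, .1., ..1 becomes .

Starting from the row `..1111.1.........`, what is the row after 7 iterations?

iteration 1: 1.1.....111111111
iteration 2: ...1111.1........
iteration 3: 11.1.....11111111
iteration 4: 1...1111.1.......
iteration 5: .11.1.....1111111
iteration 6: .1...1111.1......
iteration 7: ..11.1.....111111

..11.1.....111111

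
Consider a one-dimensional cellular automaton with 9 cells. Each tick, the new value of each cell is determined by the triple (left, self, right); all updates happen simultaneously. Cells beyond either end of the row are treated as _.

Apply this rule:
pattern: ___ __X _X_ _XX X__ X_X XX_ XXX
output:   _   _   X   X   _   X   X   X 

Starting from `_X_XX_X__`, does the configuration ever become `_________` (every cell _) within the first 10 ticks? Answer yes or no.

_XXXXXX__
_XXXXXX__  (fixed point — unchanged through tick 10)
tick 10 is _XXXXXX__, still not uniform _

no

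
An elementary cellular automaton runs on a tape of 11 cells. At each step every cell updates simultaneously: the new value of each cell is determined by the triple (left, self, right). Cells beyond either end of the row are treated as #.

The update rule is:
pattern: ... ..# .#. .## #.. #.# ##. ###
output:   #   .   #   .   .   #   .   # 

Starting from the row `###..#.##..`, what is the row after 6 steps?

##...##....
#..#....##.
...#.##...#
.#.##...#..
###...#.#..
##..#.###..

##..#.###..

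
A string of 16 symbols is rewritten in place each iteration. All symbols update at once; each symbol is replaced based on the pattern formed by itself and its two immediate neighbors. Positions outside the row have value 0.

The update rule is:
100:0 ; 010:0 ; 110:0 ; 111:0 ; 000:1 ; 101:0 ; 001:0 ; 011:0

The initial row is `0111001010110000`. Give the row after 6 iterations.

0000000000000111
1111111111110000
0000000000000111  (repeats iteration 1; period 2)
iteration 6: 1111111111110000

1111111111110000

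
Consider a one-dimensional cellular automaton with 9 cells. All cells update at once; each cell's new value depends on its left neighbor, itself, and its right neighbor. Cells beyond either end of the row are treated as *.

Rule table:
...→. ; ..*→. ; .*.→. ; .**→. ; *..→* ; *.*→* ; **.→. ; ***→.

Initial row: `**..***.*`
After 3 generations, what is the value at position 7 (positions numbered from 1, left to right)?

.

..*....*.
*..*....*
.*..*....
position 7 holds .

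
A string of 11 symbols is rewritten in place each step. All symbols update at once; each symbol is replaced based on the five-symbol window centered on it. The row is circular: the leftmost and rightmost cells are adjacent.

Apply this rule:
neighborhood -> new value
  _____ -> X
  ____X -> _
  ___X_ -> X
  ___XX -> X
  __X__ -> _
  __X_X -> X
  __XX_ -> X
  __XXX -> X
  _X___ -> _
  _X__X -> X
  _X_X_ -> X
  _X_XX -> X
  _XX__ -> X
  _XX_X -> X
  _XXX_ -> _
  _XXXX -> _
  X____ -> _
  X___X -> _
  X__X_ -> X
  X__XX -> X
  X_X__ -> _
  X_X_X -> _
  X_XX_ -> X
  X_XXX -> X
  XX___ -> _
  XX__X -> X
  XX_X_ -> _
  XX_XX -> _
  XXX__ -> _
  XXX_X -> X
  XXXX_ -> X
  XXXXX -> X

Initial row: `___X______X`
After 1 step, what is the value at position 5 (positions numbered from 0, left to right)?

_

step 1: __X___XX_X_
position 5 holds _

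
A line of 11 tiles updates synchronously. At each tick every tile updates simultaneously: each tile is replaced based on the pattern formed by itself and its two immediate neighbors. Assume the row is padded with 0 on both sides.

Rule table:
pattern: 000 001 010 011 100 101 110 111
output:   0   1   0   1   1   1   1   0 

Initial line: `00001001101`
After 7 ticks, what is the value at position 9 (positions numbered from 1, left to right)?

0

00010111110
00101100011
01011110111
10110011101
01111110110
11000011111
11100110001
position 9 holds 0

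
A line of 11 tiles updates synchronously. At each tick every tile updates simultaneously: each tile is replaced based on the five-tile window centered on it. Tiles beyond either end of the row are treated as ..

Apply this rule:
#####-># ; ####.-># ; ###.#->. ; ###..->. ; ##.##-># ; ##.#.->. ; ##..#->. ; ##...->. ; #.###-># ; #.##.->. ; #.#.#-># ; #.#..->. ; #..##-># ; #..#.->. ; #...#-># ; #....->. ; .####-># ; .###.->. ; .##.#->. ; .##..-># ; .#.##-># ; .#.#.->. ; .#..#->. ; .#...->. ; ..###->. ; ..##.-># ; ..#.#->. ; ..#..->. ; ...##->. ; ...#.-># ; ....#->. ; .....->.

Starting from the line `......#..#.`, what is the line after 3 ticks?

...#.......

tick 1: .....#.....
tick 2: ....#......
tick 3: ...#.......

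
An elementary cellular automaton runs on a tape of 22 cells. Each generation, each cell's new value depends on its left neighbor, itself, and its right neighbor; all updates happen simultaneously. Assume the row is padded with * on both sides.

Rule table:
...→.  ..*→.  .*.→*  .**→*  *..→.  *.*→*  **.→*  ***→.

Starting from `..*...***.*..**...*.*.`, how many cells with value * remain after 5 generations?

8

..*...*.***..**...****
..*...***.*..**...*...
..*...*.***..**...*...
..*...***.*..**...*...  (repeats generation 2; period 2)
generation 5: ..*...*.***..**...*...
count of *: 8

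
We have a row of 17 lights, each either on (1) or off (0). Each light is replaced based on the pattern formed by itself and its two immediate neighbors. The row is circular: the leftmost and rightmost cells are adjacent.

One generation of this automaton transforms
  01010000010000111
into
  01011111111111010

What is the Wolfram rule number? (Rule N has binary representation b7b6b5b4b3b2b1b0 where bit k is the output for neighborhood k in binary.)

151

position 15: 111 → 1  (bit 7 = 1)
position 16: 110 → 0  (bit 6 = 0)
position 0: 101 → 0  (bit 5 = 0)
position 4: 100 → 1  (bit 4 = 1)
position 14: 011 → 0  (bit 3 = 0)
position 1: 010 → 1  (bit 2 = 1)
position 8: 001 → 1  (bit 1 = 1)
position 5: 000 → 1  (bit 0 = 1)
bits b7..b0 = 10010111 = 151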